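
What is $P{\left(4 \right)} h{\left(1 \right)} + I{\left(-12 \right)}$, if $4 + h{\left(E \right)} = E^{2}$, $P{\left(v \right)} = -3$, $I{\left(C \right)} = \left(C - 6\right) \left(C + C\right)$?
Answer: $441$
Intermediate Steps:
$I{\left(C \right)} = 2 C \left(-6 + C\right)$ ($I{\left(C \right)} = \left(-6 + C\right) 2 C = 2 C \left(-6 + C\right)$)
$h{\left(E \right)} = -4 + E^{2}$
$P{\left(4 \right)} h{\left(1 \right)} + I{\left(-12 \right)} = - 3 \left(-4 + 1^{2}\right) + 2 \left(-12\right) \left(-6 - 12\right) = - 3 \left(-4 + 1\right) + 2 \left(-12\right) \left(-18\right) = \left(-3\right) \left(-3\right) + 432 = 9 + 432 = 441$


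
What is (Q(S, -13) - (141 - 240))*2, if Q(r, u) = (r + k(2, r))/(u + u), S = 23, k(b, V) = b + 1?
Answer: 196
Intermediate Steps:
k(b, V) = 1 + b
Q(r, u) = (3 + r)/(2*u) (Q(r, u) = (r + (1 + 2))/(u + u) = (r + 3)/((2*u)) = (3 + r)*(1/(2*u)) = (3 + r)/(2*u))
(Q(S, -13) - (141 - 240))*2 = ((½)*(3 + 23)/(-13) - (141 - 240))*2 = ((½)*(-1/13)*26 - 1*(-99))*2 = (-1 + 99)*2 = 98*2 = 196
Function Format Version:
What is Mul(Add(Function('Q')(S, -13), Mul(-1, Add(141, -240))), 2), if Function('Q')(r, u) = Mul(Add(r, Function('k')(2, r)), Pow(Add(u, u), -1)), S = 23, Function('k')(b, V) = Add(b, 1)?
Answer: 196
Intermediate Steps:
Function('k')(b, V) = Add(1, b)
Function('Q')(r, u) = Mul(Rational(1, 2), Pow(u, -1), Add(3, r)) (Function('Q')(r, u) = Mul(Add(r, Add(1, 2)), Pow(Add(u, u), -1)) = Mul(Add(r, 3), Pow(Mul(2, u), -1)) = Mul(Add(3, r), Mul(Rational(1, 2), Pow(u, -1))) = Mul(Rational(1, 2), Pow(u, -1), Add(3, r)))
Mul(Add(Function('Q')(S, -13), Mul(-1, Add(141, -240))), 2) = Mul(Add(Mul(Rational(1, 2), Pow(-13, -1), Add(3, 23)), Mul(-1, Add(141, -240))), 2) = Mul(Add(Mul(Rational(1, 2), Rational(-1, 13), 26), Mul(-1, -99)), 2) = Mul(Add(-1, 99), 2) = Mul(98, 2) = 196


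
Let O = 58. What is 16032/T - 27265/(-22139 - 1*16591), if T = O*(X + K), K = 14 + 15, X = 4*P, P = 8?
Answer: 71738293/13702674 ≈ 5.2354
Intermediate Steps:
X = 32 (X = 4*8 = 32)
K = 29
T = 3538 (T = 58*(32 + 29) = 58*61 = 3538)
16032/T - 27265/(-22139 - 1*16591) = 16032/3538 - 27265/(-22139 - 1*16591) = 16032*(1/3538) - 27265/(-22139 - 16591) = 8016/1769 - 27265/(-38730) = 8016/1769 - 27265*(-1/38730) = 8016/1769 + 5453/7746 = 71738293/13702674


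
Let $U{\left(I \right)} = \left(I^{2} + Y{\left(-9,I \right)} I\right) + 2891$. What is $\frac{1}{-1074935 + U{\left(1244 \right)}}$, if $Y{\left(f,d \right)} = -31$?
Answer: $\frac{1}{436928} \approx 2.2887 \cdot 10^{-6}$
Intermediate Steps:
$U{\left(I \right)} = 2891 + I^{2} - 31 I$ ($U{\left(I \right)} = \left(I^{2} - 31 I\right) + 2891 = 2891 + I^{2} - 31 I$)
$\frac{1}{-1074935 + U{\left(1244 \right)}} = \frac{1}{-1074935 + \left(2891 + 1244^{2} - 38564\right)} = \frac{1}{-1074935 + \left(2891 + 1547536 - 38564\right)} = \frac{1}{-1074935 + 1511863} = \frac{1}{436928}$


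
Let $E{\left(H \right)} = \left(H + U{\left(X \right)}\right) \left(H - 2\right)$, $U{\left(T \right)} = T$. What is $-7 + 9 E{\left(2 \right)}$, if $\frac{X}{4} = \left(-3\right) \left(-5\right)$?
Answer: $-7$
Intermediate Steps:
$X = 60$ ($X = 4 \left(\left(-3\right) \left(-5\right)\right) = 4 \cdot 15 = 60$)
$E{\left(H \right)} = \left(-2 + H\right) \left(60 + H\right)$ ($E{\left(H \right)} = \left(H + 60\right) \left(H - 2\right) = \left(60 + H\right) \left(-2 + H\right) = \left(-2 + H\right) \left(60 + H\right)$)
$-7 + 9 E{\left(2 \right)} = -7 + 9 \left(-120 + 2^{2} + 58 \cdot 2\right) = -7 + 9 \left(-120 + 4 + 116\right) = -7 + 9 \cdot 0 = -7 + 0 = -7$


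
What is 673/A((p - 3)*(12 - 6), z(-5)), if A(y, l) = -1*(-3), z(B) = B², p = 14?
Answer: 673/3 ≈ 224.33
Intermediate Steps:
A(y, l) = 3
673/A((p - 3)*(12 - 6), z(-5)) = 673/3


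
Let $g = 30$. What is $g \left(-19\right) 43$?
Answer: $-24510$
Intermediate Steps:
$g \left(-19\right) 43 = 30 \left(-19\right) 43 = \left(-570\right) 43 = -24510$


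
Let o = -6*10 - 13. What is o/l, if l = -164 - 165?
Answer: 73/329 ≈ 0.22188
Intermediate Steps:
l = -329
o = -73 (o = -60 - 13 = -73)
o/l = -73/(-329) = -73*(-1/329) = 73/329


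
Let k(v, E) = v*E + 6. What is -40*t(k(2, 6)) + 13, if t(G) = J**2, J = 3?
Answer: -347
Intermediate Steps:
k(v, E) = 6 + E*v (k(v, E) = E*v + 6 = 6 + E*v)
t(G) = 9 (t(G) = 3**2 = 9)
-40*t(k(2, 6)) + 13 = -40*9 + 13 = -360 + 13 = -347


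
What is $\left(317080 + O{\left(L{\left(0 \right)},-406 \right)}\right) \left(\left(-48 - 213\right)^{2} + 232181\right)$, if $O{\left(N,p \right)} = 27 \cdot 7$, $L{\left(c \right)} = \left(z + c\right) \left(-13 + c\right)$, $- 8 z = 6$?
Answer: $95276515238$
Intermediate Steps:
$z = - \frac{3}{4}$ ($z = \left(- \frac{1}{8}\right) 6 = - \frac{3}{4} \approx -0.75$)
$L{\left(c \right)} = \left(-13 + c\right) \left(- \frac{3}{4} + c\right)$ ($L{\left(c \right)} = \left(- \frac{3}{4} + c\right) \left(-13 + c\right) = \left(-13 + c\right) \left(- \frac{3}{4} + c\right)$)
$O{\left(N,p \right)} = 189$
$\left(317080 + O{\left(L{\left(0 \right)},-406 \right)}\right) \left(\left(-48 - 213\right)^{2} + 232181\right) = \left(317080 + 189\right) \left(\left(-48 - 213\right)^{2} + 232181\right) = 317269 \left(\left(-261\right)^{2} + 232181\right) = 317269 \left(68121 + 232181\right) = 317269 \cdot 300302 = 95276515238$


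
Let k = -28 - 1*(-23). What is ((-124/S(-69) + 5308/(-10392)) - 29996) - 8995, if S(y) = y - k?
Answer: -810359291/20784 ≈ -38990.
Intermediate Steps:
k = -5 (k = -28 + 23 = -5)
S(y) = 5 + y (S(y) = y - 1*(-5) = y + 5 = 5 + y)
((-124/S(-69) + 5308/(-10392)) - 29996) - 8995 = ((-124/(5 - 69) + 5308/(-10392)) - 29996) - 8995 = ((-124/(-64) + 5308*(-1/10392)) - 29996) - 8995 = ((-124*(-1/64) - 1327/2598) - 29996) - 8995 = ((31/16 - 1327/2598) - 29996) - 8995 = (29653/20784 - 29996) - 8995 = -623407211/20784 - 8995 = -810359291/20784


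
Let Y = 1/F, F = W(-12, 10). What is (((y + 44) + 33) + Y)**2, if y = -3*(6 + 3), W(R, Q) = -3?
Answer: 22201/9 ≈ 2466.8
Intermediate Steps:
F = -3
y = -27 (y = -3*9 = -27)
Y = -1/3 (Y = 1/(-3) = -1/3 ≈ -0.33333)
(((y + 44) + 33) + Y)**2 = (((-27 + 44) + 33) - 1/3)**2 = ((17 + 33) - 1/3)**2 = (50 - 1/3)**2 = (149/3)**2 = 22201/9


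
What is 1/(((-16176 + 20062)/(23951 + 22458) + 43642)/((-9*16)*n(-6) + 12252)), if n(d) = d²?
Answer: 27334901/168782122 ≈ 0.16195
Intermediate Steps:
1/(((-16176 + 20062)/(23951 + 22458) + 43642)/((-9*16)*n(-6) + 12252)) = 1/(((-16176 + 20062)/(23951 + 22458) + 43642)/(-9*16*(-6)² + 12252)) = 1/((3886/46409 + 43642)/(-144*36 + 12252)) = 1/((3886*(1/46409) + 43642)/(-5184 + 12252)) = 1/((3886/46409 + 43642)/7068) = 1/((2025385464/46409)*(1/7068)) = 1/(168782122/27334901) = 27334901/168782122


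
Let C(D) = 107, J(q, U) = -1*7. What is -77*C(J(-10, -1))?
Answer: -8239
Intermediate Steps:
J(q, U) = -7
-77*C(J(-10, -1)) = -77*107 = -8239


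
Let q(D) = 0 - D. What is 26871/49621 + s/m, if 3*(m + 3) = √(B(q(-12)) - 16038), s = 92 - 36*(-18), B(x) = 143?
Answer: 51*(-165787*I + 689*√55)/(3817*(9*I + 17*√55)) ≈ -0.7091 - 17.519*I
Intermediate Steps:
q(D) = -D
s = 740 (s = 92 + 648 = 740)
m = -3 + 17*I*√55/3 (m = -3 + √(143 - 16038)/3 = -3 + √(-15895)/3 = -3 + (17*I*√55)/3 = -3 + 17*I*√55/3 ≈ -3.0 + 42.025*I)
26871/49621 + s/m = 26871/49621 + 740/(-3 + 17*I*√55/3) = 26871*(1/49621) + 740/(-3 + 17*I*√55/3) = 2067/3817 + 740/(-3 + 17*I*√55/3)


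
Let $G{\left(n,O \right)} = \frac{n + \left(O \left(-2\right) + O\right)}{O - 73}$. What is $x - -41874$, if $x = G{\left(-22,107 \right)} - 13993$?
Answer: $\frac{947825}{34} \approx 27877.0$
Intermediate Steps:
$G{\left(n,O \right)} = \frac{n - O}{-73 + O}$ ($G{\left(n,O \right)} = \frac{n + \left(- 2 O + O\right)}{-73 + O} = \frac{n - O}{-73 + O}$)
$x = - \frac{475891}{34}$ ($x = \frac{-22 - 107}{-73 + 107} - 13993 = \frac{-22 - 107}{34} - 13993 = \frac{1}{34} \left(-129\right) - 13993 = - \frac{129}{34} - 13993 = - \frac{475891}{34} \approx -13997.0$)
$x - -41874 = - \frac{475891}{34} - -41874 = - \frac{475891}{34} + 41874 = \frac{947825}{34}$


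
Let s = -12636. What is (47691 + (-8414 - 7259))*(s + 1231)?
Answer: -365165290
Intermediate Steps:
(47691 + (-8414 - 7259))*(s + 1231) = (47691 + (-8414 - 7259))*(-12636 + 1231) = (47691 - 15673)*(-11405) = 32018*(-11405) = -365165290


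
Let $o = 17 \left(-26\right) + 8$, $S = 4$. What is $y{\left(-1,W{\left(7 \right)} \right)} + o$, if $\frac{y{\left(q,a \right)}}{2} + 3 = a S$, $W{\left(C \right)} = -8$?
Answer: $-504$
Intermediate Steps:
$y{\left(q,a \right)} = -6 + 8 a$ ($y{\left(q,a \right)} = -6 + 2 a 4 = -6 + 2 \cdot 4 a = -6 + 8 a$)
$o = -434$ ($o = -442 + 8 = -434$)
$y{\left(-1,W{\left(7 \right)} \right)} + o = \left(-6 + 8 \left(-8\right)\right) - 434 = \left(-6 - 64\right) - 434 = -70 - 434 = -504$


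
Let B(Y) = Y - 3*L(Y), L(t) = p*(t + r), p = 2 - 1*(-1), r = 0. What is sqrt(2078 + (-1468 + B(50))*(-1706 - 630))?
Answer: sqrt(4365726) ≈ 2089.4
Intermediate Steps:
p = 3 (p = 2 + 1 = 3)
L(t) = 3*t (L(t) = 3*(t + 0) = 3*t)
B(Y) = -8*Y (B(Y) = Y - 9*Y = -8*Y)
sqrt(2078 + (-1468 + B(50))*(-1706 - 630)) = sqrt(2078 + (-1468 - 8*50)*(-1706 - 630)) = sqrt(2078 + (-1468 - 400)*(-2336)) = sqrt(2078 - 1868*(-2336)) = sqrt(2078 + 4363648) = sqrt(4365726)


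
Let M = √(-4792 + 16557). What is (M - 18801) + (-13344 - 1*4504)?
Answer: -36649 + √11765 ≈ -36541.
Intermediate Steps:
M = √11765 ≈ 108.47
(M - 18801) + (-13344 - 1*4504) = (√11765 - 18801) + (-13344 - 1*4504) = (-18801 + √11765) + (-13344 - 4504) = (-18801 + √11765) - 17848 = -36649 + √11765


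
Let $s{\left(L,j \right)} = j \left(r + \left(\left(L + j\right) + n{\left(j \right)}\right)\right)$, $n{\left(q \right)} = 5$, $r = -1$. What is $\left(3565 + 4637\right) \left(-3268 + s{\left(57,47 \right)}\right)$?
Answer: $14829216$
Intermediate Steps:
$s{\left(L,j \right)} = j \left(4 + L + j\right)$ ($s{\left(L,j \right)} = j \left(-1 + \left(\left(L + j\right) + 5\right)\right) = j \left(-1 + \left(5 + L + j\right)\right) = j \left(4 + L + j\right)$)
$\left(3565 + 4637\right) \left(-3268 + s{\left(57,47 \right)}\right) = \left(3565 + 4637\right) \left(-3268 + 47 \left(4 + 57 + 47\right)\right) = 8202 \left(-3268 + 47 \cdot 108\right) = 8202 \left(-3268 + 5076\right) = 8202 \cdot 1808 = 14829216$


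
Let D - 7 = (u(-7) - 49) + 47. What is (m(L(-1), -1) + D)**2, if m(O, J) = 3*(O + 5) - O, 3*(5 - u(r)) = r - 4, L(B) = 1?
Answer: 8464/9 ≈ 940.44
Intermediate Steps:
u(r) = 19/3 - r/3 (u(r) = 5 - (r - 4)/3 = 5 - (-4 + r)/3 = 5 + (4/3 - r/3) = 19/3 - r/3)
m(O, J) = 15 + 2*O (m(O, J) = 3*(5 + O) - O = (15 + 3*O) - O = 15 + 2*O)
D = 41/3 (D = 7 + (((19/3 - 1/3*(-7)) - 49) + 47) = 7 + (((19/3 + 7/3) - 49) + 47) = 7 + ((26/3 - 49) + 47) = 7 + (-121/3 + 47) = 7 + 20/3 = 41/3 ≈ 13.667)
(m(L(-1), -1) + D)**2 = ((15 + 2*1) + 41/3)**2 = ((15 + 2) + 41/3)**2 = (17 + 41/3)**2 = (92/3)**2 = 8464/9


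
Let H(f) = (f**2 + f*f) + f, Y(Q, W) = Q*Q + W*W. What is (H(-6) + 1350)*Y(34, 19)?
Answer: 2148072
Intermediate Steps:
Y(Q, W) = Q**2 + W**2
H(f) = f + 2*f**2 (H(f) = (f**2 + f**2) + f = 2*f**2 + f = f + 2*f**2)
(H(-6) + 1350)*Y(34, 19) = (-6*(1 + 2*(-6)) + 1350)*(34**2 + 19**2) = (-6*(1 - 12) + 1350)*(1156 + 361) = (-6*(-11) + 1350)*1517 = (66 + 1350)*1517 = 1416*1517 = 2148072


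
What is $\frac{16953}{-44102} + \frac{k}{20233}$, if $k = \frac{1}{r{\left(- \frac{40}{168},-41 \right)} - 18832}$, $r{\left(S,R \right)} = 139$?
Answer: $- \frac{6411886890059}{16680058613838} \approx -0.3844$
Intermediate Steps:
$k = - \frac{1}{18693}$ ($k = \frac{1}{139 - 18832} = \frac{1}{-18693} = - \frac{1}{18693} \approx -5.3496 \cdot 10^{-5}$)
$\frac{16953}{-44102} + \frac{k}{20233} = \frac{16953}{-44102} - \frac{1}{18693 \cdot 20233} = 16953 \left(- \frac{1}{44102}\right) - \frac{1}{378215469} = - \frac{16953}{44102} - \frac{1}{378215469} = - \frac{6411886890059}{16680058613838}$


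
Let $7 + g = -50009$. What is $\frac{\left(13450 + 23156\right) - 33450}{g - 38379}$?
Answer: $- \frac{1052}{29465} \approx -0.035703$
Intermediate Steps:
$g = -50016$ ($g = -7 - 50009 = -50016$)
$\frac{\left(13450 + 23156\right) - 33450}{g - 38379} = \frac{\left(13450 + 23156\right) - 33450}{-50016 - 38379} = \frac{36606 - 33450}{-88395} = 3156 \left(- \frac{1}{88395}\right) = - \frac{1052}{29465}$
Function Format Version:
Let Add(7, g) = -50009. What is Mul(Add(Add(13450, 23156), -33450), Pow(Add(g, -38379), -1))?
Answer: Rational(-1052, 29465) ≈ -0.035703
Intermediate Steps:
g = -50016 (g = Add(-7, -50009) = -50016)
Mul(Add(Add(13450, 23156), -33450), Pow(Add(g, -38379), -1)) = Mul(Add(Add(13450, 23156), -33450), Pow(Add(-50016, -38379), -1)) = Mul(Add(36606, -33450), Pow(-88395, -1)) = Mul(3156, Rational(-1, 88395)) = Rational(-1052, 29465)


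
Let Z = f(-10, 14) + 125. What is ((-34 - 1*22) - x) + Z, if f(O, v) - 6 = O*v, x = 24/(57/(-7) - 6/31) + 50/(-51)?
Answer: -626753/10251 ≈ -61.141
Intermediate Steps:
x = -39562/10251 (x = 24/(57*(-⅐) - 6*1/31) + 50*(-1/51) = 24/(-57/7 - 6/31) - 50/51 = 24/(-1809/217) - 50/51 = 24*(-217/1809) - 50/51 = -1736/603 - 50/51 = -39562/10251 ≈ -3.8593)
f(O, v) = 6 + O*v
Z = -9 (Z = (6 - 10*14) + 125 = (6 - 140) + 125 = -134 + 125 = -9)
((-34 - 1*22) - x) + Z = ((-34 - 1*22) - 1*(-39562/10251)) - 9 = ((-34 - 22) + 39562/10251) - 9 = (-56 + 39562/10251) - 9 = -534494/10251 - 9 = -626753/10251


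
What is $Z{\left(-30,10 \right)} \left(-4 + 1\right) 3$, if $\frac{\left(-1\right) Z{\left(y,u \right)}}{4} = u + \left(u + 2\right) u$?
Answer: $4680$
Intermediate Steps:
$Z{\left(y,u \right)} = - 4 u - 4 u \left(2 + u\right)$ ($Z{\left(y,u \right)} = - 4 \left(u + \left(u + 2\right) u\right) = - 4 \left(u + \left(2 + u\right) u\right) = - 4 \left(u + u \left(2 + u\right)\right) = - 4 u - 4 u \left(2 + u\right)$)
$Z{\left(-30,10 \right)} \left(-4 + 1\right) 3 = \left(-4\right) 10 \left(3 + 10\right) \left(-4 + 1\right) 3 = \left(-4\right) 10 \cdot 13 \left(\left(-3\right) 3\right) = \left(-520\right) \left(-9\right) = 4680$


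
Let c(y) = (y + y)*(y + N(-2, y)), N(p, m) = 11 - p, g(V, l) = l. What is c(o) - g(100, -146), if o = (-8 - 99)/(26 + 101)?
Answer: 2024418/16129 ≈ 125.51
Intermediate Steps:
o = -107/127 ≈ -0.84252
c(y) = 2*y*(13 + y) (c(y) = (y + y)*(y + (11 - 1*(-2))) = (2*y)*(y + (11 + 2)) = (2*y)*(y + 13) = (2*y)*(13 + y) = 2*y*(13 + y))
c(o) - g(100, -146) = 2*(-107/127)*(13 - 107/127) - 1*(-146) = 2*(-107/127)*(1544/127) + 146 = -330416/16129 + 146 = 2024418/16129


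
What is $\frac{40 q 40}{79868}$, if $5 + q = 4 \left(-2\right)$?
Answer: $- \frac{5200}{19967} \approx -0.26043$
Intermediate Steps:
$q = -13$ ($q = -5 + 4 \left(-2\right) = -5 - 8 = -13$)
$\frac{40 q 40}{79868} = \frac{40 \left(-13\right) 40}{79868} = \left(-520\right) 40 \cdot \frac{1}{79868} = \left(-20800\right) \frac{1}{79868} = - \frac{5200}{19967}$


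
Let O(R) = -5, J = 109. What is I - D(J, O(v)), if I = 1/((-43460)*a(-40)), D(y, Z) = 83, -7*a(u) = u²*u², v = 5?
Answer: -9234380799993/111257600000 ≈ -83.000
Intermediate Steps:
a(u) = -u⁴/7 (a(u) = -u²*u²/7 = -u⁴/7)
I = 7/111257600000 (I = 1/((-43460)*((-⅐*(-40)⁴))) = -1/(43460*((-⅐*2560000))) = -1/(43460*(-2560000/7)) = -1/43460*(-7/2560000) = 7/111257600000 ≈ 6.2917e-11)
I - D(J, O(v)) = 7/111257600000 - 1*83 = 7/111257600000 - 83 = -9234380799993/111257600000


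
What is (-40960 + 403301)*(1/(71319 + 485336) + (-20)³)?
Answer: -1613591434477659/556655 ≈ -2.8987e+9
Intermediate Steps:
(-40960 + 403301)*(1/(71319 + 485336) + (-20)³) = 362341*(1/556655 - 8000) = 362341*(-4453239999/556655) = -1613591434477659/556655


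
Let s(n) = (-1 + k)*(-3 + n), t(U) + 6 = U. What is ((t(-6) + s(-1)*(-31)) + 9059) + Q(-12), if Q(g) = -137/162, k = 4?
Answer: 1525741/162 ≈ 9418.2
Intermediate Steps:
t(U) = -6 + U
Q(g) = -137/162 (Q(g) = -137*1/162 = -137/162)
s(n) = -9 + 3*n (s(n) = (-1 + 4)*(-3 + n) = 3*(-3 + n) = -9 + 3*n)
((t(-6) + s(-1)*(-31)) + 9059) + Q(-12) = (((-6 - 6) + (-9 + 3*(-1))*(-31)) + 9059) - 137/162 = ((-12 + (-9 - 3)*(-31)) + 9059) - 137/162 = ((-12 - 12*(-31)) + 9059) - 137/162 = ((-12 + 372) + 9059) - 137/162 = (360 + 9059) - 137/162 = 9419 - 137/162 = 1525741/162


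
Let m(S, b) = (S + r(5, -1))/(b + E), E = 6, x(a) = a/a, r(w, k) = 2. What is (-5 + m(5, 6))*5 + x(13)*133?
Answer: 1331/12 ≈ 110.92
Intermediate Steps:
x(a) = 1
m(S, b) = (2 + S)/(6 + b) (m(S, b) = (S + 2)/(b + 6) = (2 + S)/(6 + b))
(-5 + m(5, 6))*5 + x(13)*133 = (-5 + (2 + 5)/(6 + 6))*5 + 1*133 = (-5 + 7/12)*5 + 133 = -53/12*5 + 133 = -265/12 + 133 = 1331/12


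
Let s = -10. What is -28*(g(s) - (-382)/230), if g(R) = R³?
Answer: 3214652/115 ≈ 27954.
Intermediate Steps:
-28*(g(s) - (-382)/230) = -28*((-10)³ - (-382)/230) = -28*(-1000 - (-382)/230) = -28*(-1000 - 1*(-191/115)) = -28*(-1000 + 191/115) = -28*(-114809/115) = 3214652/115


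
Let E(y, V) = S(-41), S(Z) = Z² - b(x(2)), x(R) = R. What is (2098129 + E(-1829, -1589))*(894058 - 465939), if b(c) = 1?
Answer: 898968129271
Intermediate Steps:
S(Z) = -1 + Z² (S(Z) = Z² - 1*1 = Z² - 1 = -1 + Z²)
E(y, V) = 1680 (E(y, V) = -1 + (-41)² = -1 + 1681 = 1680)
(2098129 + E(-1829, -1589))*(894058 - 465939) = (2098129 + 1680)*(894058 - 465939) = 2099809*428119 = 898968129271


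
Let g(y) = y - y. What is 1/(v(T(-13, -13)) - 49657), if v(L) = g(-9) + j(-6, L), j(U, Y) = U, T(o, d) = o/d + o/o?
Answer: -1/49663 ≈ -2.0136e-5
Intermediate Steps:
g(y) = 0
T(o, d) = 1 + o/d (T(o, d) = o/d + 1 = 1 + o/d)
v(L) = -6 (v(L) = 0 - 6 = -6)
1/(v(T(-13, -13)) - 49657) = 1/(-6 - 49657) = 1/(-49663) = -1/49663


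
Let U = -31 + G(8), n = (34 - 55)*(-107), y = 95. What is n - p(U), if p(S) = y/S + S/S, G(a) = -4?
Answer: 15741/7 ≈ 2248.7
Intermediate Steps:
n = 2247 (n = -21*(-107) = 2247)
U = -35 (U = -31 - 4 = -35)
p(S) = 1 + 95/S (p(S) = 95/S + S/S = 95/S + 1 = 1 + 95/S)
n - p(U) = 2247 - (95 - 35)/(-35) = 2247 - (-1)*60/35 = 2247 - 1*(-12/7) = 2247 + 12/7 = 15741/7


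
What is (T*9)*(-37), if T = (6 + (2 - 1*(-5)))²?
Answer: -56277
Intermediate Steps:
T = 169 (T = (6 + (2 + 5))² = (6 + 7)² = 13² = 169)
(T*9)*(-37) = (169*9)*(-37) = 1521*(-37) = -56277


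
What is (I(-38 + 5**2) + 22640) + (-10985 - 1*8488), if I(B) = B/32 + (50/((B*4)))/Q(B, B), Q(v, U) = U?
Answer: 17125339/5408 ≈ 3166.7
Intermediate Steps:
I(B) = B/32 + 25/(2*B**2) (I(B) = B/32 + (50/((B*4)))/B = B*(1/32) + (50/((4*B)))/B = B/32 + (50*(1/(4*B)))/B = B/32 + (25/(2*B))/B = B/32 + 25/(2*B**2))
(I(-38 + 5**2) + 22640) + (-10985 - 1*8488) = ((400 + (-38 + 5**2)**3)/(32*(-38 + 5**2)**2) + 22640) + (-10985 - 1*8488) = ((400 + (-38 + 25)**3)/(32*(-38 + 25)**2) + 22640) + (-10985 - 8488) = ((1/32)*(400 + (-13)**3)/(-13)**2 + 22640) - 19473 = ((1/32)*(1/169)*(400 - 2197) + 22640) - 19473 = ((1/32)*(1/169)*(-1797) + 22640) - 19473 = (-1797/5408 + 22640) - 19473 = 122435323/5408 - 19473 = 17125339/5408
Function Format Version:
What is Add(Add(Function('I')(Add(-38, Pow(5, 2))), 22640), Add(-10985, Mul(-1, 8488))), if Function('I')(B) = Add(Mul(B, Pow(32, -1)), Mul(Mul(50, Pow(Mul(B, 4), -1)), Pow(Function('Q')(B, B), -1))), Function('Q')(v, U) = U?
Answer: Rational(17125339, 5408) ≈ 3166.7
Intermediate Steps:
Function('I')(B) = Add(Mul(Rational(1, 32), B), Mul(Rational(25, 2), Pow(B, -2))) (Function('I')(B) = Add(Mul(B, Pow(32, -1)), Mul(Mul(50, Pow(Mul(B, 4), -1)), Pow(B, -1))) = Add(Mul(B, Rational(1, 32)), Mul(Mul(50, Pow(Mul(4, B), -1)), Pow(B, -1))) = Add(Mul(Rational(1, 32), B), Mul(Mul(50, Mul(Rational(1, 4), Pow(B, -1))), Pow(B, -1))) = Add(Mul(Rational(1, 32), B), Mul(Mul(Rational(25, 2), Pow(B, -1)), Pow(B, -1))) = Add(Mul(Rational(1, 32), B), Mul(Rational(25, 2), Pow(B, -2))))
Add(Add(Function('I')(Add(-38, Pow(5, 2))), 22640), Add(-10985, Mul(-1, 8488))) = Add(Add(Mul(Rational(1, 32), Pow(Add(-38, Pow(5, 2)), -2), Add(400, Pow(Add(-38, Pow(5, 2)), 3))), 22640), Add(-10985, Mul(-1, 8488))) = Add(Add(Mul(Rational(1, 32), Pow(Add(-38, 25), -2), Add(400, Pow(Add(-38, 25), 3))), 22640), Add(-10985, -8488)) = Add(Add(Mul(Rational(1, 32), Pow(-13, -2), Add(400, Pow(-13, 3))), 22640), -19473) = Add(Add(Mul(Rational(1, 32), Rational(1, 169), Add(400, -2197)), 22640), -19473) = Add(Add(Mul(Rational(1, 32), Rational(1, 169), -1797), 22640), -19473) = Add(Add(Rational(-1797, 5408), 22640), -19473) = Add(Rational(122435323, 5408), -19473) = Rational(17125339, 5408)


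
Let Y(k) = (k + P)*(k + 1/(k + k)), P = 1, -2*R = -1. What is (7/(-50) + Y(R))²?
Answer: 44521/10000 ≈ 4.4521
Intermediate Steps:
R = ½ (R = -½*(-1) = ½ ≈ 0.50000)
Y(k) = (1 + k)*(k + 1/(2*k)) (Y(k) = (k + 1)*(k + 1/(k + k)) = (1 + k)*(k + 1/(2*k)))
(7/(-50) + Y(R))² = (7/(-50) + (½ + ½ + (½)² + 1/(2*(½))))² = (7*(-1/50) + (½ + ½ + ¼ + (½)*2))² = (-7/50 + (½ + ½ + ¼ + 1))² = (-7/50 + 9/4)² = (211/100)² = 44521/10000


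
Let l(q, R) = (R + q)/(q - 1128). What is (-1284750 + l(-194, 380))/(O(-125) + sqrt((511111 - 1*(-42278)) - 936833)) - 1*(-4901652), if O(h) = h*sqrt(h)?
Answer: 3*(-2159994648*sqrt(95861) - 283073281*I + 674998327500*sqrt(5))/(661*(-2*sqrt(95861) + 625*sqrt(5))) ≈ 4.9016e+6 - 1650.7*I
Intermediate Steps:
l(q, R) = (R + q)/(-1128 + q)
O(h) = h**(3/2)
(-1284750 + l(-194, 380))/(O(-125) + sqrt((511111 - 1*(-42278)) - 936833)) - 1*(-4901652) = (-1284750 + (380 - 194)/(-1128 - 194))/((-125)**(3/2) + sqrt((511111 - 1*(-42278)) - 936833)) - 1*(-4901652) = (-1284750 + 186/(-1322))/(-625*I*sqrt(5) + sqrt((511111 + 42278) - 936833)) + 4901652 = (-1284750 - 1/1322*186)/(-625*I*sqrt(5) + sqrt(553389 - 936833)) + 4901652 = (-1284750 - 93/661)/(-625*I*sqrt(5) + sqrt(-383444)) + 4901652 = -849219843/(661*(-625*I*sqrt(5) + 2*I*sqrt(95861))) + 4901652 = 4901652 - 849219843/(661*(-625*I*sqrt(5) + 2*I*sqrt(95861)))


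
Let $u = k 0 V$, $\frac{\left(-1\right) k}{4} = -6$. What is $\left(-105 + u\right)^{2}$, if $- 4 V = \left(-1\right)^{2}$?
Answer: $11025$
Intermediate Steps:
$k = 24$ ($k = \left(-4\right) \left(-6\right) = 24$)
$V = - \frac{1}{4}$ ($V = - \frac{\left(-1\right)^{2}}{4} = \left(- \frac{1}{4}\right) 1 = - \frac{1}{4} \approx -0.25$)
$u = 0$ ($u = 24 \cdot 0 \left(- \frac{1}{4}\right) = 0 \left(- \frac{1}{4}\right) = 0$)
$\left(-105 + u\right)^{2} = \left(-105 + 0\right)^{2} = \left(-105\right)^{2} = 11025$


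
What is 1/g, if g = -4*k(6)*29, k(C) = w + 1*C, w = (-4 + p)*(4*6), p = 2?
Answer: 1/4872 ≈ 0.00020525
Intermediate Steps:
w = -48 (w = (-4 + 2)*(4*6) = -2*24 = -48)
k(C) = -48 + C (k(C) = -48 + 1*C = -48 + C)
g = 4872 (g = -4*(-48 + 6)*29 = -4*(-42)*29 = 168*29 = 4872)
1/g = 1/4872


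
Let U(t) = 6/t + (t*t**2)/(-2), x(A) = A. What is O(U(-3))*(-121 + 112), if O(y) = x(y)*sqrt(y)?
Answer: -207*sqrt(46)/4 ≈ -350.99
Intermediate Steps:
U(t) = 6/t - t**3/2 (U(t) = 6/t + t**3*(-1/2) = 6/t - t**3/2)
O(y) = y**(3/2) (O(y) = y*sqrt(y) = y**(3/2))
O(U(-3))*(-121 + 112) = ((1/2)*(12 - 1*(-3)**4)/(-3))**(3/2)*(-121 + 112) = ((1/2)*(-1/3)*(12 - 1*81))**(3/2)*(-9) = ((1/2)*(-1/3)*(12 - 81))**(3/2)*(-9) = ((1/2)*(-1/3)*(-69))**(3/2)*(-9) = (23/2)**(3/2)*(-9) = (23*sqrt(46)/4)*(-9) = -207*sqrt(46)/4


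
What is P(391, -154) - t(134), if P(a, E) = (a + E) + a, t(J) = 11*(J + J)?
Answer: -2320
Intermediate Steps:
t(J) = 22*J (t(J) = 11*(2*J) = 22*J)
P(a, E) = E + 2*a (P(a, E) = (E + a) + a = E + 2*a)
P(391, -154) - t(134) = (-154 + 2*391) - 22*134 = (-154 + 782) - 1*2948 = 628 - 2948 = -2320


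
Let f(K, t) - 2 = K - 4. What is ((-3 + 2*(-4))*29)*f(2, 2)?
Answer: 0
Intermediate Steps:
f(K, t) = -2 + K (f(K, t) = 2 + (K - 4) = 2 + (-4 + K) = -2 + K)
((-3 + 2*(-4))*29)*f(2, 2) = ((-3 + 2*(-4))*29)*(-2 + 2) = ((-3 - 8)*29)*0 = -11*29*0 = -319*0 = 0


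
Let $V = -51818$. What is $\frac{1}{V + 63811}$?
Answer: $\frac{1}{11993} \approx 8.3382 \cdot 10^{-5}$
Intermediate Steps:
$\frac{1}{V + 63811} = \frac{1}{-51818 + 63811} = \frac{1}{11993}$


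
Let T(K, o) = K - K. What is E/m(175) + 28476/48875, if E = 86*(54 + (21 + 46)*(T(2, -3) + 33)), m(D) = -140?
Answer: -951637461/684250 ≈ -1390.8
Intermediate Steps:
T(K, o) = 0
E = 194790 (E = 86*(54 + (21 + 46)*(0 + 33)) = 86*(54 + 67*33) = 86*(54 + 2211) = 86*2265 = 194790)
E/m(175) + 28476/48875 = 194790/(-140) + 28476/48875 = 194790*(-1/140) + 28476*(1/48875) = -19479/14 + 28476/48875 = -951637461/684250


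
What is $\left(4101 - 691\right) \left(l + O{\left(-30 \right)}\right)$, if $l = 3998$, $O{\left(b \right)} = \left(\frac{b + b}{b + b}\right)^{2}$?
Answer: $13636590$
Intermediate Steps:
$O{\left(b \right)} = 1$ ($O{\left(b \right)} = \left(\frac{2 b}{2 b}\right)^{2} = \left(2 b \frac{1}{2 b}\right)^{2} = 1^{2} = 1$)
$\left(4101 - 691\right) \left(l + O{\left(-30 \right)}\right) = \left(4101 - 691\right) \left(3998 + 1\right) = \left(4101 + \left(-1050 + 359\right)\right) 3999 = \left(4101 - 691\right) 3999 = 3410 \cdot 3999 = 13636590$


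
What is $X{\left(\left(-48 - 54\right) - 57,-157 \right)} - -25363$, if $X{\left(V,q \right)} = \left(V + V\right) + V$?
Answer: $24886$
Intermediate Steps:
$X{\left(V,q \right)} = 3 V$ ($X{\left(V,q \right)} = 2 V + V = 3 V$)
$X{\left(\left(-48 - 54\right) - 57,-157 \right)} - -25363 = 3 \left(\left(-48 - 54\right) - 57\right) - -25363 = 3 \left(-102 - 57\right) + 25363 = 3 \left(-159\right) + 25363 = -477 + 25363 = 24886$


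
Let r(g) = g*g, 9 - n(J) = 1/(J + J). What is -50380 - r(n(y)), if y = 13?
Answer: -34111169/676 ≈ -50460.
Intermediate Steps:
n(J) = 9 - 1/(2*J) (n(J) = 9 - 1/(J + J) = 9 - 1/(2*J))
r(g) = g²
-50380 - r(n(y)) = -50380 - (9 - ½/13)² = -50380 - (9 - ½*1/13)² = -50380 - (9 - 1/26)² = -50380 - (233/26)² = -50380 - 1*54289/676 = -50380 - 54289/676 = -34111169/676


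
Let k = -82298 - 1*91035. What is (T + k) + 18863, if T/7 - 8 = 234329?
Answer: 1485889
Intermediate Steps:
k = -173333 (k = -82298 - 91035 = -173333)
T = 1640359 (T = 56 + 7*234329 = 56 + 1640303 = 1640359)
(T + k) + 18863 = (1640359 - 173333) + 18863 = 1467026 + 18863 = 1485889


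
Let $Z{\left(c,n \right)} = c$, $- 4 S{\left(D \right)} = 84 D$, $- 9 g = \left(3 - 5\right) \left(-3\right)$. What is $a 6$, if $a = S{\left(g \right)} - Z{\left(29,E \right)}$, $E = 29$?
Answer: $-90$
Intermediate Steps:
$g = - \frac{2}{3}$ ($g = - \frac{\left(3 - 5\right) \left(-3\right)}{9} = - \frac{\left(-2\right) \left(-3\right)}{9} = \left(- \frac{1}{9}\right) 6 = - \frac{2}{3} \approx -0.66667$)
$S{\left(D \right)} = - 21 D$ ($S{\left(D \right)} = - \frac{84 D}{4} = - 21 D$)
$a = -15$ ($a = \left(-21\right) \left(- \frac{2}{3}\right) - 29 = 14 - 29 = -15$)
$a 6 = \left(-15\right) 6 = -90$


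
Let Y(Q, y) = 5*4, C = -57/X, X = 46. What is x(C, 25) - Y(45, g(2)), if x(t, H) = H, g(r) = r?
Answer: 5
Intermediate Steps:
C = -57/46 ≈ -1.2391
Y(Q, y) = 20
x(C, 25) - Y(45, g(2)) = 25 - 1*20 = 25 - 20 = 5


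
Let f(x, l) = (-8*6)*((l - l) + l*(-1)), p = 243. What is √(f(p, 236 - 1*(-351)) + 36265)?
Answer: √64441 ≈ 253.85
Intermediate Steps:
f(x, l) = 48*l (f(x, l) = -48*(0 - l) = -(-48)*l = 48*l)
√(f(p, 236 - 1*(-351)) + 36265) = √(48*(236 - 1*(-351)) + 36265) = √(48*(236 + 351) + 36265) = √(48*587 + 36265) = √(28176 + 36265) = √64441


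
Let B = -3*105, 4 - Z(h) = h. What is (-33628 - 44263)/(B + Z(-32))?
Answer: 77891/279 ≈ 279.18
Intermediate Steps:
Z(h) = 4 - h
B = -315
(-33628 - 44263)/(B + Z(-32)) = (-33628 - 44263)/(-315 + (4 - 1*(-32))) = -77891/(-315 + (4 + 32)) = -77891/(-315 + 36) = -77891/(-279) = -77891*(-1/279) = 77891/279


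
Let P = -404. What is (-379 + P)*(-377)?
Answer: 295191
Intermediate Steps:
(-379 + P)*(-377) = (-379 - 404)*(-377) = -783*(-377) = 295191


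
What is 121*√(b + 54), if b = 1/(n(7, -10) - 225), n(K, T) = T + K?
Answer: 121*√701727/114 ≈ 889.13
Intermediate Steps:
n(K, T) = K + T
b = -1/228 (b = 1/((7 - 10) - 225) = 1/(-3 - 225) = 1/(-228) = -1/228 ≈ -0.0043860)
121*√(b + 54) = 121*√(-1/228 + 54) = 121*√(12311/228) = 121*(√701727/114) = 121*√701727/114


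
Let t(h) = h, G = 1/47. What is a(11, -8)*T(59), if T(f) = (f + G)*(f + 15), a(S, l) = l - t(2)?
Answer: -2052760/47 ≈ -43676.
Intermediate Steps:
G = 1/47 ≈ 0.021277
a(S, l) = -2 + l (a(S, l) = l - 1*2 = l - 2 = -2 + l)
T(f) = (15 + f)*(1/47 + f) (T(f) = (f + 1/47)*(f + 15) = (1/47 + f)*(15 + f) = (15 + f)*(1/47 + f))
a(11, -8)*T(59) = (-2 - 8)*(15/47 + 59² + (706/47)*59) = -10*(15/47 + 3481 + 41654/47) = -10*205276/47 = -2052760/47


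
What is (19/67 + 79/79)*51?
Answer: 4386/67 ≈ 65.463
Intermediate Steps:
(19/67 + 79/79)*51 = (19*(1/67) + 79*(1/79))*51 = (19/67 + 1)*51 = (86/67)*51 = 4386/67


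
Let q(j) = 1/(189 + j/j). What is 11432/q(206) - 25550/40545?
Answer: 17613391610/8109 ≈ 2.1721e+6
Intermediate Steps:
q(j) = 1/190 (q(j) = 1/(189 + 1) = 1/190)
11432/q(206) - 25550/40545 = 11432/(1/190) - 25550/40545 = 11432*190 - 25550*1/40545 = 2172080 - 5110/8109 = 17613391610/8109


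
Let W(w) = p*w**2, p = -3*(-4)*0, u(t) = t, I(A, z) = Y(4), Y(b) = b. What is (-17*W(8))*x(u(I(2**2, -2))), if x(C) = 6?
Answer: 0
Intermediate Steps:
I(A, z) = 4
p = 0 (p = 12*0 = 0)
W(w) = 0 (W(w) = 0*w**2 = 0)
(-17*W(8))*x(u(I(2**2, -2))) = -17*0*6 = 0*6 = 0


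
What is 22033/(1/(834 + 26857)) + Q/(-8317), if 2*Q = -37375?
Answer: 10148666304477/16634 ≈ 6.1012e+8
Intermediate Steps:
Q = -37375/2 (Q = (½)*(-37375) = -37375/2 ≈ -18688.)
22033/(1/(834 + 26857)) + Q/(-8317) = 22033/(1/(834 + 26857)) - 37375/2/(-8317) = 22033/(1/27691) - 37375/2*(-1/8317) = 22033/(1/27691) + 37375/16634 = 22033*27691 + 37375/16634 = 610115803 + 37375/16634 = 10148666304477/16634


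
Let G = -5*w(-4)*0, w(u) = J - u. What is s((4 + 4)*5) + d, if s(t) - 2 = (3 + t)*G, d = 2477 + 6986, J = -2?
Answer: 9465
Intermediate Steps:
w(u) = -2 - u
G = 0 (G = -5*(-2 - 1*(-4))*0 = -5*(-2 + 4)*0 = -5*2*0 = -10*0 = 0)
d = 9463
s(t) = 2 (s(t) = 2 + (3 + t)*0 = 2 + 0 = 2)
s((4 + 4)*5) + d = 2 + 9463 = 9465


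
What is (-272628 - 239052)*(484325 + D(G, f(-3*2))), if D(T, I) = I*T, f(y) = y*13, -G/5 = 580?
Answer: -363561432000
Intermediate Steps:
G = -2900 (G = -5*580 = -2900)
f(y) = 13*y
(-272628 - 239052)*(484325 + D(G, f(-3*2))) = (-272628 - 239052)*(484325 + (13*(-3*2))*(-2900)) = -511680*(484325 + (13*(-6))*(-2900)) = -511680*(484325 - 78*(-2900)) = -511680*(484325 + 226200) = -511680*710525 = -363561432000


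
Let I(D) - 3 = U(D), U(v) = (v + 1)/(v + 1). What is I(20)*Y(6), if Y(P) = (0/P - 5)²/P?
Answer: 50/3 ≈ 16.667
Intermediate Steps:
Y(P) = 25/P (Y(P) = (0 - 5)²/P = (-5)²/P = 25/P)
U(v) = 1 (U(v) = (1 + v)/(1 + v) = 1)
I(D) = 4 (I(D) = 3 + 1 = 4)
I(20)*Y(6) = 4*(25/6) = 50/3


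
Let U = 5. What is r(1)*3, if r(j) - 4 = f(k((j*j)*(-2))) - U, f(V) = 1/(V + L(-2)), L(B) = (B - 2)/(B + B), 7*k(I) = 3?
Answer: -9/10 ≈ -0.90000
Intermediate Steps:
k(I) = 3/7 (k(I) = (⅐)*3 = 3/7)
L(B) = (-2 + B)/(2*B) (L(B) = (-2 + B)/((2*B)) = (-2 + B)*(1/(2*B)) = (-2 + B)/(2*B))
f(V) = 1/(1 + V) (f(V) = 1/(V + (½)*(-2 - 2)/(-2)) = 1/(V + (½)*(-½)*(-4)) = 1/(V + 1) = 1/(1 + V))
r(j) = -3/10 (r(j) = 4 + (1/(1 + 3/7) - 1*5) = 4 + (1/(10/7) - 5) = 4 + (7/10 - 5) = 4 - 43/10 = -3/10)
r(1)*3 = -3/10*3 = -9/10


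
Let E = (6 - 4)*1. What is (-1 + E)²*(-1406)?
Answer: -1406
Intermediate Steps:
E = 2 (E = 2*1 = 2)
(-1 + E)²*(-1406) = (-1 + 2)²*(-1406) = 1²*(-1406) = 1*(-1406) = -1406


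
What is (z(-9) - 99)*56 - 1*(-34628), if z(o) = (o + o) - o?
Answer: 28580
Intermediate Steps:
z(o) = o (z(o) = 2*o - o = o)
(z(-9) - 99)*56 - 1*(-34628) = (-9 - 99)*56 - 1*(-34628) = -108*56 + 34628 = -6048 + 34628 = 28580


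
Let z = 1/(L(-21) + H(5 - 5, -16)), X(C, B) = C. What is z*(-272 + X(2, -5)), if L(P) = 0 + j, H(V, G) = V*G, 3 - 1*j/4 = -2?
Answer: -27/2 ≈ -13.500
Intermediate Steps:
j = 20 (j = 12 - 4*(-2) = 12 + 8 = 20)
H(V, G) = G*V
L(P) = 20 (L(P) = 0 + 20 = 20)
z = 1/20 (z = 1/(20 - 16*(5 - 5)) = 1/(20 - 16*0) = 1/(20 + 0) = 1/20 ≈ 0.050000)
z*(-272 + X(2, -5)) = (-272 + 2)/20 = (1/20)*(-270) = -27/2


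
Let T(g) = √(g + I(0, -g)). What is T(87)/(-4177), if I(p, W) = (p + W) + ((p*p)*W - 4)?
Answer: -2*I/4177 ≈ -0.00047881*I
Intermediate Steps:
I(p, W) = -4 + W + p + W*p² (I(p, W) = (W + p) + (p²*W - 4) = (W + p) + (W*p² - 4) = (W + p) + (-4 + W*p²) = -4 + W + p + W*p²)
T(g) = 2*I (T(g) = √(g + (-4 - g + 0 - g*0²)) = √(g + (-4 - g + 0 - g*0)) = √(g + (-4 - g + 0 + 0)) = √(g + (-4 - g)) = √(-4) = 2*I)
T(87)/(-4177) = (2*I)/(-4177) = (2*I)*(-1/4177) = -2*I/4177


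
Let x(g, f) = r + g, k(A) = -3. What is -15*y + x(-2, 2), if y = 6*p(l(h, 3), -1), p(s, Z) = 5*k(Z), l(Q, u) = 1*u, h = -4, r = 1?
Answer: 1349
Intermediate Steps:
l(Q, u) = u
x(g, f) = 1 + g
p(s, Z) = -15 (p(s, Z) = 5*(-3) = -15)
y = -90 (y = 6*(-15) = -90)
-15*y + x(-2, 2) = -15*(-90) + (1 - 2) = 1350 - 1 = 1349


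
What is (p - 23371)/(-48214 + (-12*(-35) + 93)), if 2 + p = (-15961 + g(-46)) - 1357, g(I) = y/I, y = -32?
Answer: 935877/1097123 ≈ 0.85303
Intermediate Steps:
g(I) = -32/I
p = -398344/23 (p = -2 + ((-15961 - 32/(-46)) - 1357) = -2 + ((-15961 - 32*(-1/46)) - 1357) = -2 + ((-15961 + 16/23) - 1357) = -2 + (-367087/23 - 1357) = -2 - 398298/23 = -398344/23 ≈ -17319.)
(p - 23371)/(-48214 + (-12*(-35) + 93)) = (-398344/23 - 23371)/(-48214 + (-12*(-35) + 93)) = -935877/(23*(-48214 + (420 + 93))) = -935877/(23*(-48214 + 513)) = -935877/23/(-47701) = -935877/23*(-1/47701) = 935877/1097123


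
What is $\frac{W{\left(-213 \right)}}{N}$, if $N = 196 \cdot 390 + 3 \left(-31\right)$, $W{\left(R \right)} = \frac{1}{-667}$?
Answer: $- \frac{1}{50923449} \approx -1.9637 \cdot 10^{-8}$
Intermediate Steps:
$W{\left(R \right)} = - \frac{1}{667}$
$N = 76347$ ($N = 76440 - 93 = 76347$)
$\frac{W{\left(-213 \right)}}{N} = - \frac{1}{667 \cdot 76347} = \left(- \frac{1}{667}\right) \frac{1}{76347} = - \frac{1}{50923449}$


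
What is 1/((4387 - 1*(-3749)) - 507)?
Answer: 1/7629 ≈ 0.00013108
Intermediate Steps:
1/((4387 - 1*(-3749)) - 507) = 1/((4387 + 3749) - 507) = 1/(8136 - 507) = 1/7629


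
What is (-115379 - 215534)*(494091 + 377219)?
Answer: -288327806030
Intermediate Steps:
(-115379 - 215534)*(494091 + 377219) = -330913*871310 = -288327806030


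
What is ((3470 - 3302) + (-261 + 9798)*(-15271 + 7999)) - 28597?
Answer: -69381493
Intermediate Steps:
((3470 - 3302) + (-261 + 9798)*(-15271 + 7999)) - 28597 = (168 + 9537*(-7272)) - 28597 = (168 - 69353064) - 28597 = -69352896 - 28597 = -69381493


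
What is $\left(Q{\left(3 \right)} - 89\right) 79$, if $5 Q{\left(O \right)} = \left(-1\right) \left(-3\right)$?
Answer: $- \frac{34918}{5} \approx -6983.6$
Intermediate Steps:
$Q{\left(O \right)} = \frac{3}{5}$ ($Q{\left(O \right)} = \frac{\left(-1\right) \left(-3\right)}{5} = \frac{1}{5} \cdot 3 = \frac{3}{5}$)
$\left(Q{\left(3 \right)} - 89\right) 79 = \left(\frac{3}{5} - 89\right) 79 = \left(- \frac{442}{5}\right) 79 = - \frac{34918}{5}$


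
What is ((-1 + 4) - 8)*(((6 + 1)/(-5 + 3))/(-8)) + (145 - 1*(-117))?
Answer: 4157/16 ≈ 259.81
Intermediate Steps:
((-1 + 4) - 8)*(((6 + 1)/(-5 + 3))/(-8)) + (145 - 1*(-117)) = (3 - 8)*((7/(-2))*(-⅛)) + (145 + 117) = -5*7*(-½)*(-1)/8 + 262 = -(-35)*(-1)/(2*8) + 262 = -5*7/16 + 262 = -35/16 + 262 = 4157/16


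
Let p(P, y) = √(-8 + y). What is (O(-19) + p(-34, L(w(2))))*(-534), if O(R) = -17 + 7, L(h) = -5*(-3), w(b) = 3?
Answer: 5340 - 534*√7 ≈ 3927.2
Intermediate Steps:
L(h) = 15
O(R) = -10
(O(-19) + p(-34, L(w(2))))*(-534) = (-10 + √(-8 + 15))*(-534) = (-10 + √7)*(-534) = 5340 - 534*√7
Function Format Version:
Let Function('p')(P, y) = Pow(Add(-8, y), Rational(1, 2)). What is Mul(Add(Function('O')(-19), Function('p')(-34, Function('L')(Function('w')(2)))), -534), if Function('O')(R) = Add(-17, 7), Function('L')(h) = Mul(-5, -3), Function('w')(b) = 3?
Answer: Add(5340, Mul(-534, Pow(7, Rational(1, 2)))) ≈ 3927.2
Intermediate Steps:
Function('L')(h) = 15
Function('O')(R) = -10
Mul(Add(Function('O')(-19), Function('p')(-34, Function('L')(Function('w')(2)))), -534) = Mul(Add(-10, Pow(Add(-8, 15), Rational(1, 2))), -534) = Mul(Add(-10, Pow(7, Rational(1, 2))), -534) = Add(5340, Mul(-534, Pow(7, Rational(1, 2))))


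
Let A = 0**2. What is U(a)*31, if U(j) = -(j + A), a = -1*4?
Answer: 124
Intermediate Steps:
a = -4
A = 0
U(j) = -j (U(j) = -(j + 0) = -j)
U(a)*31 = -1*(-4)*31 = 4*31 = 124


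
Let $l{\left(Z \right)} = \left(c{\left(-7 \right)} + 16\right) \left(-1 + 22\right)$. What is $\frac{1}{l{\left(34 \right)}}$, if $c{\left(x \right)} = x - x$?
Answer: $\frac{1}{336} \approx 0.0029762$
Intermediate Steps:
$c{\left(x \right)} = 0$
$l{\left(Z \right)} = 336$ ($l{\left(Z \right)} = \left(0 + 16\right) \left(-1 + 22\right) = 16 \cdot 21 = 336$)
$\frac{1}{l{\left(34 \right)}} = \frac{1}{336}$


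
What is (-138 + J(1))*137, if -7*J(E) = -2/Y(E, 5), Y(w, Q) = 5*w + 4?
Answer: -1190804/63 ≈ -18902.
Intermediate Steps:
Y(w, Q) = 4 + 5*w
J(E) = 2/(7*(4 + 5*E)) (J(E) = -(-2)/(7*(4 + 5*E)) = 2/(7*(4 + 5*E)))
(-138 + J(1))*137 = (-138 + 2/(7*(4 + 5*1)))*137 = (-138 + 2/(7*(4 + 5)))*137 = (-138 + (2/7)/9)*137 = (-138 + (2/7)*(1/9))*137 = (-138 + 2/63)*137 = -8692/63*137 = -1190804/63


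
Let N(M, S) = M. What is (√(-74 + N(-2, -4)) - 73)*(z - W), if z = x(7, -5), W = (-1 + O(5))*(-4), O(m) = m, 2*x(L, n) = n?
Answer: -1971/2 + 27*I*√19 ≈ -985.5 + 117.69*I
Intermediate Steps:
x(L, n) = n/2
W = -16 (W = (-1 + 5)*(-4) = 4*(-4) = -16)
z = -5/2 (z = (½)*(-5) = -5/2 ≈ -2.5000)
(√(-74 + N(-2, -4)) - 73)*(z - W) = (√(-74 - 2) - 73)*(-5/2 - 1*(-16)) = (√(-76) - 73)*(-5/2 + 16) = (2*I*√19 - 73)*(27/2) = (-73 + 2*I*√19)*(27/2) = -1971/2 + 27*I*√19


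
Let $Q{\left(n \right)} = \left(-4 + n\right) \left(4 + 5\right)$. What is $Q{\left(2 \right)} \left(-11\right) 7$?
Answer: $1386$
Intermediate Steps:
$Q{\left(n \right)} = -36 + 9 n$ ($Q{\left(n \right)} = \left(-4 + n\right) 9 = -36 + 9 n$)
$Q{\left(2 \right)} \left(-11\right) 7 = \left(-36 + 9 \cdot 2\right) \left(-11\right) 7 = \left(-36 + 18\right) \left(-11\right) 7 = \left(-18\right) \left(-11\right) 7 = 198 \cdot 7 = 1386$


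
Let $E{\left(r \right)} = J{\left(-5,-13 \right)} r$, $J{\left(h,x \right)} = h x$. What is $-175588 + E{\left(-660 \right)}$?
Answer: $-218488$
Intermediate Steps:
$E{\left(r \right)} = 65 r$ ($E{\left(r \right)} = \left(-5\right) \left(-13\right) r = 65 r$)
$-175588 + E{\left(-660 \right)} = -175588 + 65 \left(-660\right) = -175588 - 42900 = -218488$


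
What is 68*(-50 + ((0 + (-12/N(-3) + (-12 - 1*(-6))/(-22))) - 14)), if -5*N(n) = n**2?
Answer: -128044/33 ≈ -3880.1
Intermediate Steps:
N(n) = -n**2/5
68*(-50 + ((0 + (-12/N(-3) + (-12 - 1*(-6))/(-22))) - 14)) = 68*(-50 + ((0 + (-12/((-1/5*(-3)**2)) + (-12 - 1*(-6))/(-22))) - 14)) = 68*(-50 + ((0 + (-12/((-1/5*9)) + (-12 + 6)*(-1/22))) - 14)) = 68*(-50 + ((0 + (-12/(-9/5) - 6*(-1/22))) - 14)) = 68*(-50 + ((0 + (-12*(-5/9) + 3/11)) - 14)) = 68*(-50 + ((0 + (20/3 + 3/11)) - 14)) = 68*(-50 + ((0 + 229/33) - 14)) = 68*(-50 + (229/33 - 14)) = 68*(-50 - 233/33) = 68*(-1883/33) = -128044/33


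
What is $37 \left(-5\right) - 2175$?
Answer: $-2360$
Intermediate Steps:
$37 \left(-5\right) - 2175 = -185 - 2175 = -2360$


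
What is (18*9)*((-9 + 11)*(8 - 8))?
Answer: 0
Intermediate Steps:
(18*9)*((-9 + 11)*(8 - 8)) = 162*(2*0) = 162*0 = 0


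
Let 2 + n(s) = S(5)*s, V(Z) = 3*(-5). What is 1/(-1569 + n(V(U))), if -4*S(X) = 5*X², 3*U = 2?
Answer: -4/4409 ≈ -0.00090723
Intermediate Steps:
U = ⅔ (U = (⅓)*2 = ⅔ ≈ 0.66667)
V(Z) = -15
S(X) = -5*X²/4
n(s) = -2 - 125*s/4 (n(s) = -2 + (-5/4*5²)*s = -2 + (-5/4*25)*s = -2 - 125*s/4)
1/(-1569 + n(V(U))) = 1/(-1569 + (-2 - 125/4*(-15))) = 1/(-1569 + (-2 + 1875/4)) = 1/(-1569 + 1867/4) = 1/(-4409/4) = -4/4409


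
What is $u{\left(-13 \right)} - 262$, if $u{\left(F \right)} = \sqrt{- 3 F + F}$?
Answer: $-262 + \sqrt{26} \approx -256.9$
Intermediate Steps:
$u{\left(F \right)} = \sqrt{2} \sqrt{- F}$ ($u{\left(F \right)} = \sqrt{- 2 F} = \sqrt{2} \sqrt{- F}$)
$u{\left(-13 \right)} - 262 = \sqrt{2} \sqrt{\left(-1\right) \left(-13\right)} - 262 = \sqrt{2} \sqrt{13} - 262 = \sqrt{26} - 262 = -262 + \sqrt{26}$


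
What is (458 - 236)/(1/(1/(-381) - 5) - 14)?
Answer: -423132/27065 ≈ -15.634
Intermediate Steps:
(458 - 236)/(1/(1/(-381) - 5) - 14) = 222/(1/(-1/381 - 5) - 14) = 222/(1/(-1906/381) - 14) = 222/(-381/1906 - 14) = 222/(-27065/1906) = 222*(-1906/27065) = -423132/27065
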